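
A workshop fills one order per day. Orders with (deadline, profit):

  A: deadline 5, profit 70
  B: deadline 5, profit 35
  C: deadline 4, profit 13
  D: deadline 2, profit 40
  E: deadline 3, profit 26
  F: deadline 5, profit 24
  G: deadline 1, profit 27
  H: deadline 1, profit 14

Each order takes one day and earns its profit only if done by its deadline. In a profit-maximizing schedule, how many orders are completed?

Sort by profit descending; place each in the latest free slot ≤ its deadline.
By profit: A(d5,70), D(d2,40), B(d5,35), G(d1,27), E(d3,26), F(d5,24), H(d1,14), C(d4,13)
A→slot 5; D→slot 2; B→slot 4; G→slot 1; E→slot 3; F skipped; H skipped; C skipped.
5 of 8 scheduled.

5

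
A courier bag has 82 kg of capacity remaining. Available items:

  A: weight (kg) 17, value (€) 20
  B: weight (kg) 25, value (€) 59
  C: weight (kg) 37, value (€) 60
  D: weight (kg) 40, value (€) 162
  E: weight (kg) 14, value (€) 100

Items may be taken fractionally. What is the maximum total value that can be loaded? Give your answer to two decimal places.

Greedy by value/weight ratio, highest first.
Ratios (sorted): E 7.14, D 4.05, B 2.36, C 1.62, A 1.18
take E (14 @ 100); take D (40 @ 162); take B (25 @ 59); take 3/37 of C → 4.86. Capacity used 82/82.
Total value = 325.86

325.86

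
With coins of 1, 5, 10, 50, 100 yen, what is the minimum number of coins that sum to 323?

8

323 − 3×100→23 − 2×10→3 − 3×1→0
Total coins = 3 + 2 + 3 = 8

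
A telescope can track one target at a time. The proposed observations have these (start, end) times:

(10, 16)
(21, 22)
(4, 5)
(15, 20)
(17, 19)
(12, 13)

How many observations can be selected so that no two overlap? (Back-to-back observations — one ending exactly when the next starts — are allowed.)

Greedy by earliest finish: after sorting by end time, pick each interval compatible with the last pick.
By end time: (4,5), (12,13), (10,16), (17,19), (15,20), (21,22).
Pick (4,5); next start ≥ 5 → (12,13); next start ≥ 13 → (17,19); next start ≥ 19 → (21,22).
Selected 4 observations.

4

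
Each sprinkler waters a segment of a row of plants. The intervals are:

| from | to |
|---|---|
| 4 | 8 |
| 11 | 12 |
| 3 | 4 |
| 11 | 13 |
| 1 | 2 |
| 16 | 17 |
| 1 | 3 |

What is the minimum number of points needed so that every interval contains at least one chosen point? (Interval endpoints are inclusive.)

4

Sorted: [1,2] [1,3] [3,4] [4,8] [11,12] [11,13] [16,17]
{[1,2],[1,3]} hit by 2; {[3,4],[4,8]} hit by 4; {[11,12],[11,13]} hit by 12; {[16,17]} hit by 17.
Points: 2, 4, 12, 17 (4 total).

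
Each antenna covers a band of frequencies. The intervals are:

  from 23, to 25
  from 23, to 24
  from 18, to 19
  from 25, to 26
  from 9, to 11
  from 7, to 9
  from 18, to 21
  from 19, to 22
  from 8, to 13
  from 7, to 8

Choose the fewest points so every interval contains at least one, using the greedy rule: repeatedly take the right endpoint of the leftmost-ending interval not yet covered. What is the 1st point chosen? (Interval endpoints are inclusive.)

Sort by right endpoint; whenever an interval is uncovered, place a point at its right end.
By right end: [7,8]  [7,9]  [9,11]  [8,13]  [18,19]  [18,21]  [19,22]  [23,24]  [23,25]  [25,26]
[7,8] uncovered → point at 8; [9,11] uncovered → point at 11; [18,19] uncovered → point at 19; [23,24] uncovered → point at 24; [25,26] uncovered → point at 26.
Points: 8, 11, 19, 24, 26 (5 total).

8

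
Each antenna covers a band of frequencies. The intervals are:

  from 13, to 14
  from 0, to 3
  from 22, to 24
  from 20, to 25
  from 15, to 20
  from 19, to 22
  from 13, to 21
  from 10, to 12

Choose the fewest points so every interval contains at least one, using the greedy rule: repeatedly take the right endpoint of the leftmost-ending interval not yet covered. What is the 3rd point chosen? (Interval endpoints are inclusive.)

Sort by right endpoint; whenever an interval is uncovered, place a point at its right end.
By right end: [0,3]  [10,12]  [13,14]  [15,20]  [13,21]  [19,22]  [22,24]  [20,25]
[0,3] uncovered → point at 3; [10,12] uncovered → point at 12; [13,14] uncovered → point at 14; [15,20] uncovered → point at 20; [22,24] uncovered → point at 24.
Points: 3, 12, 14, 20, 24 (5 total).

14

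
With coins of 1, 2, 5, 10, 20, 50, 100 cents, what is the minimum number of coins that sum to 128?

128 = 1×100 + 1×20 + 1×5 + 1×2 + 1×1
Total coins = 1 + 1 + 1 + 1 + 1 = 5

5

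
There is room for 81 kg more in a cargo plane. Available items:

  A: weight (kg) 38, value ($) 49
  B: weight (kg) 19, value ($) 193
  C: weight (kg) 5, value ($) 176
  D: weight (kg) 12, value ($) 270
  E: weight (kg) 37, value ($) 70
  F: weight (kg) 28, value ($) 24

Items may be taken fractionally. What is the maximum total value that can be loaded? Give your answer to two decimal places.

Order: C (176/5=35.20) > D (270/12=22.50) > B (193/19=10.16) > E (70/37=1.89) > A (49/38=1.29) > F (24/28=0.86)
Fill: take C (5 @ 176) → take D (12 @ 270) → take B (19 @ 193) → take E (37 @ 70) → take 8/38 of A → 10.32; 81/81 used.
Total value = 719.32

719.32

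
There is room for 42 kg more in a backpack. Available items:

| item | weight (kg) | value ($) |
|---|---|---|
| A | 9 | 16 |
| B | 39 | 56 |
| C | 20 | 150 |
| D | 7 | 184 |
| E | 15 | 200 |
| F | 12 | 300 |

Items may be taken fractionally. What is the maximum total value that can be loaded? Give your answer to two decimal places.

744.00

Greedy by value/weight ratio, highest first.
Ratios (sorted): D 26.29, F 25.00, E 13.33, C 7.50, A 1.78, B 1.44
take D (7 @ 184); take F (12 @ 300); take E (15 @ 200); take 8/20 of C → 60.00. Capacity used 42/42.
Total value = 744.00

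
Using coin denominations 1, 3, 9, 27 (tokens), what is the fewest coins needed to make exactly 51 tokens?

Use the largest denomination that fits, subtract, and repeat.
51 = 1×27 + 2×9 + 2×3
Total coins = 1 + 2 + 2 = 5

5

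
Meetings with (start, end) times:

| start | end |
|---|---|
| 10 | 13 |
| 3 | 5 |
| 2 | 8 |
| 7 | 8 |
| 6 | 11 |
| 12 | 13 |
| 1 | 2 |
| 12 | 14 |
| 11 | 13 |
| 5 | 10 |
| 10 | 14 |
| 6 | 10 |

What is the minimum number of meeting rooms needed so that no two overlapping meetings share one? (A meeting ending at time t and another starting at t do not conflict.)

Count concurrent intervals with a sweep; the peak is the room count.
Events (time:±→running): 1:+→1 2:-→0 2:+→1 3:+→2 5:-→1 5:+→2 6:+→3 6:+→4 7:+→5 … peak 5.

5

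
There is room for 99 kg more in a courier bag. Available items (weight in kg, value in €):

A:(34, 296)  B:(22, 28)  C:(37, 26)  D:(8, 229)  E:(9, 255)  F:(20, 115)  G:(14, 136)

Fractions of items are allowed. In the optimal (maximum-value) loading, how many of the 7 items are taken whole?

5

Ratios (sorted): D 28.62, E 28.33, G 9.71, A 8.71, F 5.75, B 1.27, C 0.70
take D (8 @ 229); take E (9 @ 255); take G (14 @ 136); take A (34 @ 296); take F (20 @ 115); take 14/22 of B → 17.82. Capacity used 99/99.
5 item(s) taken whole; one partial (take 14/22 of B).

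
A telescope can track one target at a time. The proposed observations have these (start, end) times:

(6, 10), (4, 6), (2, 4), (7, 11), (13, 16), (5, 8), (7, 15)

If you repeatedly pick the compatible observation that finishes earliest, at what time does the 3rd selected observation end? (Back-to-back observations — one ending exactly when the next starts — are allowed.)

10

By end time: (2,4), (4,6), (5,8), (6,10), (7,11), (7,15), (13,16).
Pick (2,4); next start ≥ 4 → (4,6); next start ≥ 6 → (6,10); next start ≥ 10 → (13,16).
Selected: (2,4) (4,6) (6,10) (13,16)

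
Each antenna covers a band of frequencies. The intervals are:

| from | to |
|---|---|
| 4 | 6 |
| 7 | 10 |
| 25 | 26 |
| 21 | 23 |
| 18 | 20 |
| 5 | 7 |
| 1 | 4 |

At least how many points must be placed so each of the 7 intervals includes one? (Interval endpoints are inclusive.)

Process intervals by earliest right end; each time one isn't hit yet, stab at its right endpoint.
Sorted: [1,4] [4,6] [5,7] [7,10] [18,20] [21,23] [25,26]
{[1,4],[4,6]} hit by 4; {[5,7],[7,10]} hit by 7; {[18,20]} hit by 20; {[21,23]} hit by 23; {[25,26]} hit by 26.
Points: 4, 7, 20, 23, 26 (5 total).

5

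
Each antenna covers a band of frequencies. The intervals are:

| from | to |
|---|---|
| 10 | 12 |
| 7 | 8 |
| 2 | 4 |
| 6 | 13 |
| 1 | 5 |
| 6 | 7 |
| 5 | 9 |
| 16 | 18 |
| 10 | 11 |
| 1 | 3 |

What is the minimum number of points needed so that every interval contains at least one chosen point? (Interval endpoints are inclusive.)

4

Sort by right endpoint; whenever an interval is uncovered, place a point at its right end.
By right end: [1,3]  [2,4]  [1,5]  [6,7]  [7,8]  [5,9]  [10,11]  [10,12]  [6,13]  [16,18]
[1,3] uncovered → point at 3; [6,7] uncovered → point at 7; [10,11] uncovered → point at 11; [16,18] uncovered → point at 18.
Points: 3, 7, 11, 18 (4 total).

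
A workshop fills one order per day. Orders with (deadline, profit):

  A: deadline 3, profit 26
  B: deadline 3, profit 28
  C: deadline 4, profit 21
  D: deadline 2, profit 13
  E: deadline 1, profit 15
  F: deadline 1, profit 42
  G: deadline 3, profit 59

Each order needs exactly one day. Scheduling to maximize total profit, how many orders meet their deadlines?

4

Take jobs in profit order; each goes to the latest open slot no later than its deadline.
By profit: G(d3,59), F(d1,42), B(d3,28), A(d3,26), C(d4,21), E(d1,15), D(d2,13)
G→slot 3; F→slot 1; B→slot 2; A skipped; C→slot 4; E skipped; D skipped.
4 of 7 scheduled.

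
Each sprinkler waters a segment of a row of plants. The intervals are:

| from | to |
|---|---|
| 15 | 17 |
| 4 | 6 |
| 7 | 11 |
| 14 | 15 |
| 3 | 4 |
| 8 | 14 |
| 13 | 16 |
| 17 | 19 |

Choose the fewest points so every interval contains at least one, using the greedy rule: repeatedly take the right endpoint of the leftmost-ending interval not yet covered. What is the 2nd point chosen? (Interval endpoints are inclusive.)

11

By right end: [3,4]  [4,6]  [7,11]  [8,14]  [14,15]  [13,16]  [15,17]  [17,19]
[3,4] uncovered → point at 4; [7,11] uncovered → point at 11; [14,15] uncovered → point at 15; [17,19] uncovered → point at 19.
Points: 4, 11, 15, 19 (4 total).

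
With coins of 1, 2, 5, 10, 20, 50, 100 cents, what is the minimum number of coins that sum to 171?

4

171 = 1×100 + 1×50 + 1×20 + 1×1
Total coins = 1 + 1 + 1 + 1 = 4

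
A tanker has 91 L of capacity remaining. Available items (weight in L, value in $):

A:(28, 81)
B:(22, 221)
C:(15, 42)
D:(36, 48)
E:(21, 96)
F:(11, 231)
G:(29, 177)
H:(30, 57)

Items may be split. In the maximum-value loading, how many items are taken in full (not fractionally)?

4

Sort by value per unit weight and fill in that order.
Order: F (231/11=21.00) > B (221/22=10.05) > G (177/29=6.10) > E (96/21=4.57) > A (81/28=2.89) > C (42/15=2.80) > H (57/30=1.90) > D (48/36=1.33)
Fill: take F (11 @ 231) → take B (22 @ 221) → take G (29 @ 177) → take E (21 @ 96) → take 8/28 of A → 23.14; 91/91 used.
4 item(s) taken whole; one partial (take 8/28 of A).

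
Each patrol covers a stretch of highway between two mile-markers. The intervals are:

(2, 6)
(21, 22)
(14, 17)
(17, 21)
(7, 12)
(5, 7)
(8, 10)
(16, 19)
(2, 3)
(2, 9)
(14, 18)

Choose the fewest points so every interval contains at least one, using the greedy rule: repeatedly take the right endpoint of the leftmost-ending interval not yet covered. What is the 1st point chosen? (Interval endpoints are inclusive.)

3

Sorted: [2,3] [2,6] [5,7] [2,9] [8,10] [7,12] [14,17] [14,18] [16,19] [17,21] [21,22]
{[2,3],[2,6]} hit by 3; {[5,7],[2,9]} hit by 7; {[8,10],[7,12]} hit by 10; {[14,17],[14,18],[16,19],[17,21]} hit by 17; {[21,22]} hit by 22.
Points: 3, 7, 10, 17, 22 (5 total).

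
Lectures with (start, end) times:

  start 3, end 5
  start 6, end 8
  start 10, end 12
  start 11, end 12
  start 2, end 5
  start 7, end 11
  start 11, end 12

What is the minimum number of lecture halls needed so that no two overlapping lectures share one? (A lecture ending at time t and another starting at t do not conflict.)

Events (time:±→running): 2:+→1 3:+→2 5:-→1 5:-→0 6:+→1 7:+→2 8:-→1 10:+→2 11:-→1 11:+→2 11:+→3 … peak 3.

3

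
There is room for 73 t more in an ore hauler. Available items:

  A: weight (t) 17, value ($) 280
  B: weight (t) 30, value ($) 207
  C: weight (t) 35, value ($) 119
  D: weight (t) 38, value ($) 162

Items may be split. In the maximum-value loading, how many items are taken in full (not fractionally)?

2

Ratios (sorted): A 16.47, B 6.90, D 4.26, C 3.40
take A (17 @ 280); take B (30 @ 207); take 26/38 of D → 110.84. Capacity used 73/73.
2 item(s) taken whole; one partial (take 26/38 of D).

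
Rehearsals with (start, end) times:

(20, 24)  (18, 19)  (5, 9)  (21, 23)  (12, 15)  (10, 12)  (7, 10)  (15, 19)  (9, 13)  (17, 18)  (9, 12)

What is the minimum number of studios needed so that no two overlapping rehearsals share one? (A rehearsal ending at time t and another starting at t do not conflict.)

3

The answer is the maximum number of intervals overlapping at any instant.
starts: [5, 7, 9, 9, 10, 12, 15, 17, 18, 20, 21]
ends:   [9, 10, 12, 12, 13, 15, 18, 19, 19, 23, 24]
s5→1 s7→2 e9→1 s9→2 s9→3  — peak 3.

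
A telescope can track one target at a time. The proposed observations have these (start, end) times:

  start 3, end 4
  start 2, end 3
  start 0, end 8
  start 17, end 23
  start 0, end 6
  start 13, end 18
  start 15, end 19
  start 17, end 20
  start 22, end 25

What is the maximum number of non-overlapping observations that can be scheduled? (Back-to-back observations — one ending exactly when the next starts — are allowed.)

4

Sorted by end: (2,3)  (3,4)  (0,6)  (0,8)  (13,18)  (15,19)  (17,20)  (17,23)  (22,25)
take (2,3); take (3,4); skip (0,8); take (13,18); skip (17,23); take (22,25).
Selected 4 observations.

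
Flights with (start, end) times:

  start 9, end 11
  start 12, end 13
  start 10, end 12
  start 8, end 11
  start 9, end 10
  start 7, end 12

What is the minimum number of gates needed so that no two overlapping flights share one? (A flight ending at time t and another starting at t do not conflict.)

starts: [7, 8, 9, 9, 10, 12]
ends:   [10, 11, 11, 12, 12, 13]
s7→1 s8→2 s9→3 s9→4  — peak 4.

4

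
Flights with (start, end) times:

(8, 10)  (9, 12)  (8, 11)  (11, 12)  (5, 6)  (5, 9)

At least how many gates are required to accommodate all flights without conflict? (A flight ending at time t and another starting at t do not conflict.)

3

The answer is the maximum number of intervals overlapping at any instant.
starts: [5, 5, 8, 8, 9, 11]
ends:   [6, 9, 10, 11, 12, 12]
s5→1 s5→2 e6→1 s8→2 s8→3  — peak 3.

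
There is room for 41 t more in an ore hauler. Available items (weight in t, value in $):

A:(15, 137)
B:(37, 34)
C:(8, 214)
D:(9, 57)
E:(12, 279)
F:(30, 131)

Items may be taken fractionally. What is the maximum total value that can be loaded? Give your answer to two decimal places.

668.00

Order: C (214/8=26.75) > E (279/12=23.25) > A (137/15=9.13) > D (57/9=6.33) > F (131/30=4.37) > B (34/37=0.92)
Fill: take C (8 @ 214) → take E (12 @ 279) → take A (15 @ 137) → take 6/9 of D → 38.00; 41/41 used.
Total value = 668.00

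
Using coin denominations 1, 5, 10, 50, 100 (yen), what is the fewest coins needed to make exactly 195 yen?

7

Greedy: take as many of the largest coin as possible, then repeat with the remainder.
195 − 1×100→95 − 1×50→45 − 4×10→5 − 1×5→0
Total coins = 1 + 1 + 4 + 1 = 7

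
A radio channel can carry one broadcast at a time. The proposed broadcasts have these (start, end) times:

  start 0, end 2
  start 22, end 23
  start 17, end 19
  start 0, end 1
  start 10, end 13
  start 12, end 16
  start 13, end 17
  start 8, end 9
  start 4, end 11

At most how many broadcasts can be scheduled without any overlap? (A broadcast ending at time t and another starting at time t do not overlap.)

6

Order by finish time; keep every interval that doesn't clash with the previous kept one.
By end time: (0,1), (0,2), (8,9), (4,11), (10,13), (12,16), (13,17), (17,19), (22,23).
Pick (0,1); next start ≥ 1 → (8,9); next start ≥ 9 → (10,13); next start ≥ 13 → (13,17); next start ≥ 17 → (17,19); next start ≥ 19 → (22,23).
Selected 6 broadcasts.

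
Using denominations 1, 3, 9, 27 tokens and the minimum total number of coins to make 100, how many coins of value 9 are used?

2

Use the largest denomination that fits, subtract, and repeat.
100 = 3×27 + 2×9 + 1×1
Count of 9: 2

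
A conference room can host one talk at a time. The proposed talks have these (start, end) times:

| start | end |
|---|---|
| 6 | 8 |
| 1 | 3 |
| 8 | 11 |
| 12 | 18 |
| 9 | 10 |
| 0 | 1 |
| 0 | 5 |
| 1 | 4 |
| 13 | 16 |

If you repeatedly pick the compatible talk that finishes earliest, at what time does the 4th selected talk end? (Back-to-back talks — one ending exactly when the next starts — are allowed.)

10

Sorted by end: (0,1)  (1,3)  (1,4)  (0,5)  (6,8)  (9,10)  (8,11)  (13,16)  (12,18)
take (0,1); take (1,3); skip (1,4); take (6,8); take (9,10); skip (8,11); take (13,16); skip (12,18).
Selected: (0,1) (1,3) (6,8) (9,10) (13,16)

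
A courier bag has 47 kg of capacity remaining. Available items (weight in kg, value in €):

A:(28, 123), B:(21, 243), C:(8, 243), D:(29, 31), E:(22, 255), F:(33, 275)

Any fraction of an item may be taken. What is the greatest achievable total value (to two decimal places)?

694.71

Sort by value per unit weight and fill in that order.
Ratios (sorted): C 30.38, E 11.59, B 11.57, F 8.33, A 4.39, D 1.07
take C (8 @ 243); take E (22 @ 255); take 17/21 of B → 196.71. Capacity used 47/47.
Total value = 694.71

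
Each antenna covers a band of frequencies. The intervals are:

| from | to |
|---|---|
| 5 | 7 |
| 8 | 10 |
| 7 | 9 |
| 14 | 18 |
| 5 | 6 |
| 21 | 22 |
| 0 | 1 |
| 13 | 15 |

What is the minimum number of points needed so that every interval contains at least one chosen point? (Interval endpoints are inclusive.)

By right end: [0,1]  [5,6]  [5,7]  [7,9]  [8,10]  [13,15]  [14,18]  [21,22]
[0,1] uncovered → point at 1; [5,6] uncovered → point at 6; [7,9] uncovered → point at 9; [13,15] uncovered → point at 15; [21,22] uncovered → point at 22.
Points: 1, 6, 9, 15, 22 (5 total).

5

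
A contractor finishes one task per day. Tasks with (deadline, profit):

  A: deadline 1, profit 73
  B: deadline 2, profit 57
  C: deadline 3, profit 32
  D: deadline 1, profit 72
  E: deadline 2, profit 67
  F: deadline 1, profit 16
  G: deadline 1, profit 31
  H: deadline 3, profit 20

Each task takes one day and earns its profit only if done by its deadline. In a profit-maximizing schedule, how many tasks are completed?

3

Profit order: A=73 D=72 E=67 B=57 C=32 G=31 H=20 F=16
Assign: A→slot 1, D skipped, E→slot 2, B skipped, C→slot 3, G skipped, H skipped, F skipped.
Slots: [1:A] [2:E] [3:C]
3 of 8 scheduled.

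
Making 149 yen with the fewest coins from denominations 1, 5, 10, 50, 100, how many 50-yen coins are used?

149 = 1×100 + 4×10 + 1×5 + 4×1
Count of 50: 0

0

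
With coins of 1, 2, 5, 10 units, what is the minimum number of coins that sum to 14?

3

Greedy: take as many of the largest coin as possible, then repeat with the remainder.
14 − 1×10→4 − 2×2→0
Total coins = 1 + 2 = 3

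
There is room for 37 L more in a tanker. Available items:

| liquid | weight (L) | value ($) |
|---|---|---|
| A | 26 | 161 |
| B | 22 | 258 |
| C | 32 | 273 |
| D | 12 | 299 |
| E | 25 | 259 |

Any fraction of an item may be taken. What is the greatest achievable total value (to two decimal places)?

588.08

Sort by value per unit weight and fill in that order.
Order: D (299/12=24.92) > B (258/22=11.73) > E (259/25=10.36) > C (273/32=8.53) > A (161/26=6.19)
Fill: take D (12 @ 299) → take B (22 @ 258) → take 3/25 of E → 31.08; 37/37 used.
Total value = 588.08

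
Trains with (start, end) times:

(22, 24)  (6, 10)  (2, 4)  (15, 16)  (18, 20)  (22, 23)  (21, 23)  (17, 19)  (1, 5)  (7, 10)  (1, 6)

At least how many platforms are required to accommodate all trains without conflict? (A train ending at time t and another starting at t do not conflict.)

3

Count concurrent intervals with a sweep; the peak is the room count.
Events (time:±→running): 1:+→1 1:+→2 2:+→3 … peak 3.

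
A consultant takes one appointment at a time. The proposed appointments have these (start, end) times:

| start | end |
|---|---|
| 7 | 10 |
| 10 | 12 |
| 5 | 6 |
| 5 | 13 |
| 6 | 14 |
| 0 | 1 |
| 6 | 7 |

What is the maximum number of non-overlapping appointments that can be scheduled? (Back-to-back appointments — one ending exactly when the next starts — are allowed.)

Sort by end time and greedily take each interval whose start is ≥ the last chosen end.
By end time: (0,1), (5,6), (6,7), (7,10), (10,12), (5,13), (6,14).
Pick (0,1); next start ≥ 1 → (5,6); next start ≥ 6 → (6,7); next start ≥ 7 → (7,10); next start ≥ 10 → (10,12).
Selected 5 appointments.

5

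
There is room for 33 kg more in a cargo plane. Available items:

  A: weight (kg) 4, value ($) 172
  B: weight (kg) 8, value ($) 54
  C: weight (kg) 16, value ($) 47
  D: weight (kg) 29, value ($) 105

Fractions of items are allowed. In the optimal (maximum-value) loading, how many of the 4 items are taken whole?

Greedy by value/weight ratio, highest first.
Order: A (172/4=43.00) > B (54/8=6.75) > D (105/29=3.62) > C (47/16=2.94)
Fill: take A (4 @ 172) → take B (8 @ 54) → take 21/29 of D → 76.03; 33/33 used.
2 item(s) taken whole; one partial (take 21/29 of D).

2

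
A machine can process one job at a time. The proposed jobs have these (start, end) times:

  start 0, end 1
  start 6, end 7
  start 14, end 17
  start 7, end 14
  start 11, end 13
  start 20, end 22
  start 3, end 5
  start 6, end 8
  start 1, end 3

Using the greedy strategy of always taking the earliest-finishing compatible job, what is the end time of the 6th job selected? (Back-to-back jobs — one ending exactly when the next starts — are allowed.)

17

Sorted by end: (0,1)  (1,3)  (3,5)  (6,7)  (6,8)  (11,13)  (7,14)  (14,17)  (20,22)
take (0,1); take (1,3); take (3,5); take (6,7); take (11,13); take (14,17); take (20,22).
Selected: (0,1) (1,3) (3,5) (6,7) (11,13) (14,17) (20,22)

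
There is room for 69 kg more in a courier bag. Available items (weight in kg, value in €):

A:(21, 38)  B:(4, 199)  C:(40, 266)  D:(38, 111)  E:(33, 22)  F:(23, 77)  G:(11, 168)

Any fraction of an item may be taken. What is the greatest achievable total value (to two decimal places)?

Order: B (199/4=49.75) > G (168/11=15.27) > C (266/40=6.65) > F (77/23=3.35) > D (111/38=2.92) > A (38/21=1.81) > E (22/33=0.67)
Fill: take B (4 @ 199) → take G (11 @ 168) → take C (40 @ 266) → take 14/23 of F → 46.87; 69/69 used.
Total value = 679.87

679.87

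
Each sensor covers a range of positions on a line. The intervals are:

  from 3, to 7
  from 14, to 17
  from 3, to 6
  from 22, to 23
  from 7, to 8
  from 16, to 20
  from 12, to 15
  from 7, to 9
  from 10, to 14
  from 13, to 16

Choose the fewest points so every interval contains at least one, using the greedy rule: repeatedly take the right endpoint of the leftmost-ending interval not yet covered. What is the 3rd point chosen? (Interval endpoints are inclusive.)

Process intervals by earliest right end; each time one isn't hit yet, stab at its right endpoint.
By right end: [3,6]  [3,7]  [7,8]  [7,9]  [10,14]  [12,15]  [13,16]  [14,17]  [16,20]  [22,23]
[3,6] uncovered → point at 6; [7,8] uncovered → point at 8; [10,14] uncovered → point at 14; [16,20] uncovered → point at 20; [22,23] uncovered → point at 23.
Points: 6, 8, 14, 20, 23 (5 total).

14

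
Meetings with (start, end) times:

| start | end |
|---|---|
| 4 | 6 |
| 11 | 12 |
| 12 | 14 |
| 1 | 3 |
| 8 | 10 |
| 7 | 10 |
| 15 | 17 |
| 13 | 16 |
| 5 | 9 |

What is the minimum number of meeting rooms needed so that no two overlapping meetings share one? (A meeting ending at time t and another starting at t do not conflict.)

3

Count concurrent intervals with a sweep; the peak is the room count.
starts: [1, 4, 5, 7, 8, 11, 12, 13, 15]
ends:   [3, 6, 9, 10, 10, 12, 14, 16, 17]
s1→1 e3→0 s4→1 s5→2 e6→1 s7→2 s8→3  — peak 3.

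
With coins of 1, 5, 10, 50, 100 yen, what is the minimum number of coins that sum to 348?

348 = 3×100 + 4×10 + 1×5 + 3×1
Total coins = 3 + 4 + 1 + 3 = 11

11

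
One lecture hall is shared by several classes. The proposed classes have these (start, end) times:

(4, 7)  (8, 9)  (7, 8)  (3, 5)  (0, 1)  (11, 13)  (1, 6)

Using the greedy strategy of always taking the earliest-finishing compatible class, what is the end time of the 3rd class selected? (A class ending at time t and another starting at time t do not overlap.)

Sorted by end: (0,1)  (3,5)  (1,6)  (4,7)  (7,8)  (8,9)  (11,13)
take (0,1); take (3,5); skip (1,6); skip (4,7); take (7,8); take (8,9); take (11,13).
Selected: (0,1) (3,5) (7,8) (8,9) (11,13)

8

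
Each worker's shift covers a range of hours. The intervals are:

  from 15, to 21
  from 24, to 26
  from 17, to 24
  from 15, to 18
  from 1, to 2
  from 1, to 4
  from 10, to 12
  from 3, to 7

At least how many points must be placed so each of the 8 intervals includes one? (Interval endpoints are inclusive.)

Sorted: [1,2] [1,4] [3,7] [10,12] [15,18] [15,21] [17,24] [24,26]
{[1,2],[1,4]} hit by 2; {[3,7]} hit by 7; {[10,12]} hit by 12; {[15,18],[15,21],[17,24]} hit by 18; {[24,26]} hit by 26.
Points: 2, 7, 12, 18, 26 (5 total).

5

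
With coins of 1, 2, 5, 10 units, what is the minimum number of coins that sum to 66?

8

66 = 6×10 + 1×5 + 1×1
Total coins = 6 + 1 + 1 = 8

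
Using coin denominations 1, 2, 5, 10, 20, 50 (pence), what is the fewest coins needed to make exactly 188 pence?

188 = 3×50 + 1×20 + 1×10 + 1×5 + 1×2 + 1×1
Total coins = 3 + 1 + 1 + 1 + 1 + 1 = 8

8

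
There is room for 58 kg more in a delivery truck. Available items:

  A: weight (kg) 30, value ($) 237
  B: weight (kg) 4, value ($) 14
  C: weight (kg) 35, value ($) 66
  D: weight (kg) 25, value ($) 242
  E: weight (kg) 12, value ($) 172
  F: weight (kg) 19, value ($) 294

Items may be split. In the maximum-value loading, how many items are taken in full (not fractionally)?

Ratios (sorted): F 15.47, E 14.33, D 9.68, A 7.90, B 3.50, C 1.89
take F (19 @ 294); take E (12 @ 172); take D (25 @ 242); take 2/30 of A → 15.80. Capacity used 58/58.
3 item(s) taken whole; one partial (take 2/30 of A).

3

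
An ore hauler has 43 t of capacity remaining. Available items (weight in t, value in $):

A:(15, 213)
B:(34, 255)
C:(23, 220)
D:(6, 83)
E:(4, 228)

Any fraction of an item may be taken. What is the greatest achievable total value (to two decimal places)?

Sort by value per unit weight and fill in that order.
Order: E (228/4=57.00) > A (213/15=14.20) > D (83/6=13.83) > C (220/23=9.57) > B (255/34=7.50)
Fill: take E (4 @ 228) → take A (15 @ 213) → take D (6 @ 83) → take 18/23 of C → 172.17; 43/43 used.
Total value = 696.17

696.17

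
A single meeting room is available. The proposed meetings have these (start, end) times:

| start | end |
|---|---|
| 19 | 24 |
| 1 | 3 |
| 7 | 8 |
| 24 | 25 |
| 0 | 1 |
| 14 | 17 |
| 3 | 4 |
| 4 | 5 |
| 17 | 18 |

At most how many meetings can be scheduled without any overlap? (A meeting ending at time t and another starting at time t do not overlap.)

9

Greedy by earliest finish: after sorting by end time, pick each interval compatible with the last pick.
By end time: (0,1), (1,3), (3,4), (4,5), (7,8), (14,17), (17,18), (19,24), (24,25).
Pick (0,1); next start ≥ 1 → (1,3); next start ≥ 3 → (3,4); next start ≥ 4 → (4,5); next start ≥ 5 → (7,8); next start ≥ 8 → (14,17); next start ≥ 17 → (17,18); next start ≥ 18 → (19,24); next start ≥ 24 → (24,25).
Selected 9 meetings.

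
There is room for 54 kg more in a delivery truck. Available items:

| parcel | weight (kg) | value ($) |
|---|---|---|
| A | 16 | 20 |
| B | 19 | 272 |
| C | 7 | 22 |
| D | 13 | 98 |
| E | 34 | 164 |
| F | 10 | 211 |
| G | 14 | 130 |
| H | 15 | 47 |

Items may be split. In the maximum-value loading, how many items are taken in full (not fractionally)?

Sort by value per unit weight and fill in that order.
Order: F (211/10=21.10) > B (272/19=14.32) > G (130/14=9.29) > D (98/13=7.54) > E (164/34=4.82) > C (22/7=3.14) > H (47/15=3.13) > A (20/16=1.25)
Fill: take F (10 @ 211) → take B (19 @ 272) → take G (14 @ 130) → take 11/13 of D → 82.92; 54/54 used.
3 item(s) taken whole; one partial (take 11/13 of D).

3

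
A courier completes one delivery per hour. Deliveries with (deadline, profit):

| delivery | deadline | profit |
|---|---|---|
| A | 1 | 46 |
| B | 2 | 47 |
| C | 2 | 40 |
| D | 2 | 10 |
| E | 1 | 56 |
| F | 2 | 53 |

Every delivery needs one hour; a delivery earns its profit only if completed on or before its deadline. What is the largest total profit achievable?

109

Sort by profit descending; place each in the latest free slot ≤ its deadline.
Profit order: E=56 F=53 B=47 A=46 C=40 D=10
Assign: E→slot 1, F→slot 2, B skipped, A skipped, C skipped, D skipped.
Slots: [1:E] [2:F]
Profit = 56 + 53 = 109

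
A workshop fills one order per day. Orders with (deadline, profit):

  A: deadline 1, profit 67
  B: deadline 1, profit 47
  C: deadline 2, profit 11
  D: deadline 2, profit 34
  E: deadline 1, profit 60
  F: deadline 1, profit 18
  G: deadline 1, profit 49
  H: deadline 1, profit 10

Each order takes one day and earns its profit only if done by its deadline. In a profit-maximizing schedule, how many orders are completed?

Profit order: A=67 E=60 G=49 B=47 D=34 F=18 C=11 H=10
Assign: A→slot 1, E skipped, G skipped, B skipped, D→slot 2, F skipped, C skipped, H skipped.
Slots: [1:A] [2:D]
2 of 8 scheduled.

2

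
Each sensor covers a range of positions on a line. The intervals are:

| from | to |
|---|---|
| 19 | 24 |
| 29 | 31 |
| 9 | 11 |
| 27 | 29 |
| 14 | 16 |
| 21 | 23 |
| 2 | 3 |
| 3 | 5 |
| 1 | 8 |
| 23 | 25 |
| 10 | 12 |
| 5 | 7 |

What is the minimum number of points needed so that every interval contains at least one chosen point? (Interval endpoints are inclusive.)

Sorted: [2,3] [3,5] [5,7] [1,8] [9,11] [10,12] [14,16] [21,23] [19,24] [23,25] [27,29] [29,31]
{[2,3],[3,5]} hit by 3; {[5,7],[1,8]} hit by 7; {[9,11],[10,12]} hit by 11; {[14,16]} hit by 16; {[21,23],[19,24],[23,25]} hit by 23; {[27,29],[29,31]} hit by 29.
Points: 3, 7, 11, 16, 23, 29 (6 total).

6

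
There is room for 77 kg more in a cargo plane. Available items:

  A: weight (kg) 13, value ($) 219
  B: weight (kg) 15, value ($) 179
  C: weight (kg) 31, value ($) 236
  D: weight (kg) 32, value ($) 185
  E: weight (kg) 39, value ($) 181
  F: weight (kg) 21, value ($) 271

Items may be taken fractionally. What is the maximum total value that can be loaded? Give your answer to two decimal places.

Sort by value per unit weight and fill in that order.
Order: A (219/13=16.85) > F (271/21=12.90) > B (179/15=11.93) > C (236/31=7.61) > D (185/32=5.78) > E (181/39=4.64)
Fill: take A (13 @ 219) → take F (21 @ 271) → take B (15 @ 179) → take 28/31 of C → 213.16; 77/77 used.
Total value = 882.16

882.16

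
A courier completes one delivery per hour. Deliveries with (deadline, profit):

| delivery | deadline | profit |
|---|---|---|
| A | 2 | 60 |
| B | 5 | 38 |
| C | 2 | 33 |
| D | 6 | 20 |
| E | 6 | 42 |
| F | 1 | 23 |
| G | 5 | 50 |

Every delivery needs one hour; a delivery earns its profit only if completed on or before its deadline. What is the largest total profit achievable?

Profit order: A=60 G=50 E=42 B=38 C=33 F=23 D=20
Assign: A→slot 2, G→slot 5, E→slot 6, B→slot 4, C→slot 1, F skipped, D→slot 3.
Slots: [1:C] [2:A] [3:D] [4:B] [5:G] [6:E]
Profit = 33 + 60 + 20 + 38 + 50 + 42 = 243

243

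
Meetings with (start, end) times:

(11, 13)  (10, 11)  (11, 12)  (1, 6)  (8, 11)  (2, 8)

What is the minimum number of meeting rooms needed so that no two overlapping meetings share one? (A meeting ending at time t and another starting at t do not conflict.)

2

starts: [1, 2, 8, 10, 11, 11]
ends:   [6, 8, 11, 11, 12, 13]
s1→1 s2→2  — peak 2.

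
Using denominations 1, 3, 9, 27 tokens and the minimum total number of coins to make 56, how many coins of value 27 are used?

2

Use the largest denomination that fits, subtract, and repeat.
56 = 2×27 + 2×1
Count of 27: 2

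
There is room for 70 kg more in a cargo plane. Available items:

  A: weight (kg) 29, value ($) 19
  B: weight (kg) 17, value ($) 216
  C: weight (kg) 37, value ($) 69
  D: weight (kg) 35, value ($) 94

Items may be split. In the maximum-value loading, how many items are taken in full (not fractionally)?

Order: B (216/17=12.71) > D (94/35=2.69) > C (69/37=1.86) > A (19/29=0.66)
Fill: take B (17 @ 216) → take D (35 @ 94) → take 18/37 of C → 33.57; 70/70 used.
2 item(s) taken whole; one partial (take 18/37 of C).

2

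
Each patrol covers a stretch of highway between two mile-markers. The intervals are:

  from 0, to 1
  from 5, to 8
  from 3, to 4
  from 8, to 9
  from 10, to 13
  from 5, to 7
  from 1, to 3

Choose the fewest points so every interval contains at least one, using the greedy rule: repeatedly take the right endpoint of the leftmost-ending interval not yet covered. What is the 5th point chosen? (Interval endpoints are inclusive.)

By right end: [0,1]  [1,3]  [3,4]  [5,7]  [5,8]  [8,9]  [10,13]
[0,1] uncovered → point at 1; [3,4] uncovered → point at 4; [5,7] uncovered → point at 7; [8,9] uncovered → point at 9; [10,13] uncovered → point at 13.
Points: 1, 4, 7, 9, 13 (5 total).

13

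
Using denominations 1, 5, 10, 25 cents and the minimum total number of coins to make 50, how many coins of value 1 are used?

0

Use the largest denomination that fits, subtract, and repeat.
50 = 2×25
Count of 1: 0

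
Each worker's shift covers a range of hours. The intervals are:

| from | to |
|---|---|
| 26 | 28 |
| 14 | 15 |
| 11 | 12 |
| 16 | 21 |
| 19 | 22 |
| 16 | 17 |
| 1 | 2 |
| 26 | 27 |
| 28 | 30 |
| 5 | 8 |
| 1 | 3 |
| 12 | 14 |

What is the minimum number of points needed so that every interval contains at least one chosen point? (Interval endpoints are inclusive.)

By right end: [1,2]  [1,3]  [5,8]  [11,12]  [12,14]  [14,15]  [16,17]  [16,21]  [19,22]  [26,27]  [26,28]  [28,30]
[1,2] uncovered → point at 2; [5,8] uncovered → point at 8; [11,12] uncovered → point at 12; [14,15] uncovered → point at 15; [16,17] uncovered → point at 17; [19,22] uncovered → point at 22; [26,27] uncovered → point at 27; [28,30] uncovered → point at 30.
Points: 2, 8, 12, 15, 17, 22, 27, 30 (8 total).

8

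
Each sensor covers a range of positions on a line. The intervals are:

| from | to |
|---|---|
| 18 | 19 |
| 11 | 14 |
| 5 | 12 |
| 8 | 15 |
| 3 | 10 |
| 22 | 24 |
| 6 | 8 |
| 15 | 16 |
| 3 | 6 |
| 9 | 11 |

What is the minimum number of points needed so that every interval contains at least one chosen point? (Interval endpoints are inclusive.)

Sort by right endpoint; whenever an interval is uncovered, place a point at its right end.
Sorted: [3,6] [6,8] [3,10] [9,11] [5,12] [11,14] [8,15] [15,16] [18,19] [22,24]
{[3,6],[6,8],[3,10]} hit by 6; {[9,11],[5,12],[11,14],[8,15]} hit by 11; {[15,16]} hit by 16; {[18,19]} hit by 19; {[22,24]} hit by 24.
Points: 6, 11, 16, 19, 24 (5 total).

5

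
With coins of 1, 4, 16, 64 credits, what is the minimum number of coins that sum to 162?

162 = 2×64 + 2×16 + 2×1
Total coins = 2 + 2 + 2 = 6

6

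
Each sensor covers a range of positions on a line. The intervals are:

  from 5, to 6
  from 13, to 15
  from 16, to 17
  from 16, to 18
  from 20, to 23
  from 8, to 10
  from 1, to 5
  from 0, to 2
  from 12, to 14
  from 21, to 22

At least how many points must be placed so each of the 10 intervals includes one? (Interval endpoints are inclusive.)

6

Sorted: [0,2] [1,5] [5,6] [8,10] [12,14] [13,15] [16,17] [16,18] [21,22] [20,23]
{[0,2],[1,5]} hit by 2; {[5,6]} hit by 6; {[8,10]} hit by 10; {[12,14],[13,15]} hit by 14; {[16,17],[16,18]} hit by 17; {[21,22],[20,23]} hit by 22.
Points: 2, 6, 10, 14, 17, 22 (6 total).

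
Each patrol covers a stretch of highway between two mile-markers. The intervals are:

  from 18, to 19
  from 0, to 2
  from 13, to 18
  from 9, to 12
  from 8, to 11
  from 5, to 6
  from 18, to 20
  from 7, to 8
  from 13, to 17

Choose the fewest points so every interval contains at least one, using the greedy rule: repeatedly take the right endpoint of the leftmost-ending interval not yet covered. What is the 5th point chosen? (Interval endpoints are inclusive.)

Process intervals by earliest right end; each time one isn't hit yet, stab at its right endpoint.
By right end: [0,2]  [5,6]  [7,8]  [8,11]  [9,12]  [13,17]  [13,18]  [18,19]  [18,20]
[0,2] uncovered → point at 2; [5,6] uncovered → point at 6; [7,8] uncovered → point at 8; [9,12] uncovered → point at 12; [13,17] uncovered → point at 17; [18,19] uncovered → point at 19.
Points: 2, 6, 8, 12, 17, 19 (6 total).

17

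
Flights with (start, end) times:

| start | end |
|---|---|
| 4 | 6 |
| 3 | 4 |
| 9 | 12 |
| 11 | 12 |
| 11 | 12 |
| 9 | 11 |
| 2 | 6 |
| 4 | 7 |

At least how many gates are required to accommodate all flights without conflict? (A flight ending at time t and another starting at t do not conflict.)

3

Events (time:±→running): 2:+→1 3:+→2 4:-→1 4:+→2 4:+→3 … peak 3.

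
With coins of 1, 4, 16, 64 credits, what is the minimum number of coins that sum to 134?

5

Greedy: take as many of the largest coin as possible, then repeat with the remainder.
134 = 2×64 + 1×4 + 2×1
Total coins = 2 + 1 + 2 = 5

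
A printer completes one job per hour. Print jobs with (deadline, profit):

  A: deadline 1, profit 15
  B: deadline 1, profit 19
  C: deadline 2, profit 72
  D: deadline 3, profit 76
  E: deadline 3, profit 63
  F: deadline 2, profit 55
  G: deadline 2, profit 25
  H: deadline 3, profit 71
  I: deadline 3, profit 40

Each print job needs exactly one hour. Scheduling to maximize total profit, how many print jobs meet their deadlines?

Sort by profit descending; place each in the latest free slot ≤ its deadline.
By profit: D(d3,76), C(d2,72), H(d3,71), E(d3,63), F(d2,55), I(d3,40), G(d2,25), B(d1,19), A(d1,15)
D→slot 3; C→slot 2; H→slot 1; E skipped; F skipped; I skipped; G skipped; B skipped; A skipped.
3 of 9 scheduled.

3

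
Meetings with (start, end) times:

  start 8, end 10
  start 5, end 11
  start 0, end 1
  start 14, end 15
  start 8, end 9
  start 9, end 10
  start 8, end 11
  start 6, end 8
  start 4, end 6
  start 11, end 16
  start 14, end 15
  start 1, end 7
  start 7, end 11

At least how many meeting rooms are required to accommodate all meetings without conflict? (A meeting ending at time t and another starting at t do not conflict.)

The answer is the maximum number of intervals overlapping at any instant.
Events (time:±→running): 0:+→1 1:-→0 1:+→1 4:+→2 5:+→3 6:-→2 6:+→3 7:-→2 7:+→3 8:-→2 8:+→3 8:+→4 8:+→5 … peak 5.

5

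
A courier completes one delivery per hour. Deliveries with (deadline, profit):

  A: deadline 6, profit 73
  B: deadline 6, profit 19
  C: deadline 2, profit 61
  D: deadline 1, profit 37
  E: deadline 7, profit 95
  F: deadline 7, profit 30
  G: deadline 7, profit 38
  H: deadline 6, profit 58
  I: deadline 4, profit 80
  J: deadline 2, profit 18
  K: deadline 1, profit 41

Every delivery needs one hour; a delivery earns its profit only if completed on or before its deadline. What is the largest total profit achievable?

Sort by profit descending; place each in the latest free slot ≤ its deadline.
By profit: E(d7,95), I(d4,80), A(d6,73), C(d2,61), H(d6,58), K(d1,41), G(d7,38), D(d1,37), F(d7,30), B(d6,19), J(d2,18)
E→slot 7; I→slot 4; A→slot 6; C→slot 2; H→slot 5; K→slot 1; G→slot 3; D skipped; F skipped; B skipped; J skipped.
Profit = 41 + 61 + 38 + 80 + 58 + 73 + 95 = 446

446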